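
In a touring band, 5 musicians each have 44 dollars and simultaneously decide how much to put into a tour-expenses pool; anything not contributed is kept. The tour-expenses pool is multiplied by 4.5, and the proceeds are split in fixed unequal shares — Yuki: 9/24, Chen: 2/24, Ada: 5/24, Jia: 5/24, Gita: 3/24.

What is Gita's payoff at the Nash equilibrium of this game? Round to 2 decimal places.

Each unit j contributes comes back to j as 4.5 × (j's share), so j prefers to contribute only if that share exceeds 1/4.5 = 0.2222; otherwise keeping the unit dominates.
Yuki alone (share 9/24) is above the threshold, contributing 44; the remaining 4 contribute 0. Total contributed: 44.
Gita keeps 44 and receives 4.5 × 44 × 3/24 = 24.75 from the tour-expenses pool, for a payoff of 68.75.

68.75 dollars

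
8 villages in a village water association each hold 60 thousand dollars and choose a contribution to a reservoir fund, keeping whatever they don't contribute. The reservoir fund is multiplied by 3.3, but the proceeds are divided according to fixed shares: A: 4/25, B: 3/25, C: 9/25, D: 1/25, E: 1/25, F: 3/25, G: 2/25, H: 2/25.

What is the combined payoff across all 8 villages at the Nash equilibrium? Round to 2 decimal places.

Player j's private return per contributed unit is 3.3 × (j's share). Contributing is weakly dominant for j when that share is at least 1/3.3 = 0.3030, and contributing 0 is dominant otherwise.
C alone (share 9/25) is above the threshold, contributing 60; the remaining 7 contribute 0. Total contributed: 60.
The reservoir fund pays out 3.3 × 60 = 198.00 in total (split across the unequal shares, but the aggregate is all that matters for the group sum).
The 7 free-riders keep 60 each, adding 420. Group total = 420 + 198.00 = 618.00.

618.00 thousand dollars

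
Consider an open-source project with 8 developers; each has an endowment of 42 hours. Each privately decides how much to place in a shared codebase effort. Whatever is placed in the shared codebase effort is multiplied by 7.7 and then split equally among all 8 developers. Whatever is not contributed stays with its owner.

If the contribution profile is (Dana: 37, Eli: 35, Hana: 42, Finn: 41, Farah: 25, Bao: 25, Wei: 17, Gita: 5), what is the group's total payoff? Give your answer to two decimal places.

1856.90 hours

Total contributed: 37 + 35 + 42 + 41 + 25 + 25 + 17 + 5 = 227; total kept: 8 × 42 − 227 = 109.
The shared codebase effort pays out 7.7 × 227 = 1747.90 in aggregate.
Group total = 109 + 1747.90 = 1856.90.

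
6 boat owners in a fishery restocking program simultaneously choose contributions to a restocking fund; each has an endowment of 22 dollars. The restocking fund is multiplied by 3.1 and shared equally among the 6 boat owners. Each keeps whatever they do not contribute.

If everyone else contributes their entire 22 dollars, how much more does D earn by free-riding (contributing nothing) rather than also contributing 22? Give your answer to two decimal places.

10.63 dollars

Switching from a contribution of 22 to 0 lets D keep an extra 22 dollars, but lowers the restocking fund by 22, which costs D their own share of that drop: 3.1/6 × 22 = 11.37.
Net gain = 22 − 11.37 = 10.63. The private return per contributed unit (0.5167) is below 1, so free-riding is indeed the best response regardless of what the others do.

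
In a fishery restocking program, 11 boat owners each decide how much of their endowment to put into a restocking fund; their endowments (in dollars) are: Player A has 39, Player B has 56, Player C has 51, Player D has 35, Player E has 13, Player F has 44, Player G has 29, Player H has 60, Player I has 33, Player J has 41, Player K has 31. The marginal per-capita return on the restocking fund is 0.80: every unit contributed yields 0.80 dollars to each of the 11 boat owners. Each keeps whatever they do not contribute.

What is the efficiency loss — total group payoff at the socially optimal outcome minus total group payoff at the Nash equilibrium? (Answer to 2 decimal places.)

The private return per contributed unit is 0.80 < 1 for everyone, so the Nash equilibrium is zero contribution and the group total is Σ E_j = 39 + 56 + 51 + 35 + 13 + 44 + 29 + 60 + 33 + 41 + 31 = 432.
Each contributed unit returns 8.800 to the group, so the social optimum is full contribution by everyone: group total = 8.800 × 432 = 3801.60.
Efficiency loss = (8.800 − 1) × 432 = 3369.60.

3369.60 dollars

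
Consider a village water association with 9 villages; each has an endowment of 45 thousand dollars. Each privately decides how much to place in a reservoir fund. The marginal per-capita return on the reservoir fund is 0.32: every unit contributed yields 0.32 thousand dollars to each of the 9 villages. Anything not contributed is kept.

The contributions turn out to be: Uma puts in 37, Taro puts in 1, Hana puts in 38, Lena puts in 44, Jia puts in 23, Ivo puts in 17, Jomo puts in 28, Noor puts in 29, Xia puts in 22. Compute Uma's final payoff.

Total contributed: 37 + 1 + 38 + 44 + 23 + 17 + 28 + 29 + 22 = 239.
Each receives 0.32 × 239 = 76.48 from the reservoir fund.
Uma keeps 45 − 37 = 8, so Uma's payoff is 8 + 76.48 = 84.48.

84.48 thousand dollars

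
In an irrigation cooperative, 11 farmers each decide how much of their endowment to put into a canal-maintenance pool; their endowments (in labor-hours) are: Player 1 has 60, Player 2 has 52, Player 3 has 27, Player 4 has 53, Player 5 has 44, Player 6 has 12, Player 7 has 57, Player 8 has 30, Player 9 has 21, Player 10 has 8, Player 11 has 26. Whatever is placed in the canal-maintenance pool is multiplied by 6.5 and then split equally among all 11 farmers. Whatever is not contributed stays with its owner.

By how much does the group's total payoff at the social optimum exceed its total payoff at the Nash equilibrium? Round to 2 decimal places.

The private return per contributed unit is 6.5/11 = 0.5909 < 1 for every player regardless of endowment, so the Nash equilibrium is zero contribution and the group total is Σ E_j = 60 + 52 + 27 + 53 + 44 + 12 + 57 + 30 + 21 + 8 + 26 = 390.
Each contributed unit returns 6.500 to the group, so the social optimum is full contribution by everyone: group total = 6.500 × 390 = 2535.00.
Efficiency loss = (6.500 − 1) × 390 = 2145.00.

2145.00 labor-hours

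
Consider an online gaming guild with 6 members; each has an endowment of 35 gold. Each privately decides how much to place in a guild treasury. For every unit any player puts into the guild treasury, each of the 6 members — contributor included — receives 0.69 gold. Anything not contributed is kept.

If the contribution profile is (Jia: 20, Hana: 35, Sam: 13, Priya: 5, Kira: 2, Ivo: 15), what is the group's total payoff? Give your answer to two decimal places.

492.60 gold

Total contributed: 20 + 35 + 13 + 5 + 2 + 15 = 90; total kept: 6 × 35 − 90 = 120.
The guild treasury pays out 0.69 × 6 × 90 = 372.60 in aggregate.
Group total = 120 + 372.60 = 492.60.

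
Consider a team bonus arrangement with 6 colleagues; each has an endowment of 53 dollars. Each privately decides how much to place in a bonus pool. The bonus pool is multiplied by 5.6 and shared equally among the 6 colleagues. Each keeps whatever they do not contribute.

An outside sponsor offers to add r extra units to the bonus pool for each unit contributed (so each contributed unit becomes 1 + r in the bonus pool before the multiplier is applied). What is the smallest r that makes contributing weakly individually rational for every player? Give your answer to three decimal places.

With matching at rate r, one contributed unit becomes (1 + r) in the bonus pool and returns 5.6 × (1 + r) / 6 to the contributor.
Setting this equal to 1: 1 + r = 6/5.6 = 1.0714.
So the minimum matching rate is r = 1.0714 − 1 = 0.071.

0.071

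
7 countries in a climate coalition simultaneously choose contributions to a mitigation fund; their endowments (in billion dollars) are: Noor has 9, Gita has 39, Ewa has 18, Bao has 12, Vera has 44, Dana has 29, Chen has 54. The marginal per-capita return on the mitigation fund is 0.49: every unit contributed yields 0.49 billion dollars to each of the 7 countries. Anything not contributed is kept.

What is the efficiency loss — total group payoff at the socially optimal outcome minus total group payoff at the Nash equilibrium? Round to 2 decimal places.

498.15 billion dollars

The private return per contributed unit is 0.49 < 1 for everyone, so the Nash equilibrium is zero contribution and the group total is Σ E_j = 9 + 39 + 18 + 12 + 44 + 29 + 54 = 205.
Each contributed unit returns 3.430 to the group, so the social optimum is full contribution by everyone: group total = 3.430 × 205 = 703.15.
Efficiency loss = (3.430 − 1) × 205 = 498.15.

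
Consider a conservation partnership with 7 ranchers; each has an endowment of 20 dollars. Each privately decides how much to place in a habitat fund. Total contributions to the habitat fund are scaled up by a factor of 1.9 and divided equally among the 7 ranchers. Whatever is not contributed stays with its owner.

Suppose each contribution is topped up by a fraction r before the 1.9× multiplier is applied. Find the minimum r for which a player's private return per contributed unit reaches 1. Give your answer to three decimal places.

2.684

With matching at rate r, one contributed unit becomes (1 + r) in the habitat fund and returns 1.9 × (1 + r) / 7 to the contributor.
Setting this equal to 1: 1 + r = 7/1.9 = 3.6842.
So the minimum matching rate is r = 3.6842 − 1 = 2.684.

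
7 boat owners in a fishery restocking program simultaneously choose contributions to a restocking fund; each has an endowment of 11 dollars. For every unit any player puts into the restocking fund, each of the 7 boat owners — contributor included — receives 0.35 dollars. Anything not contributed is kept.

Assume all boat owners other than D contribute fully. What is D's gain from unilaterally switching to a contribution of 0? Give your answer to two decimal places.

7.15 dollars

Switching from a contribution of 11 to 0 lets D keep an extra 11 dollars, but lowers the restocking fund by 11, which costs D their own share of that drop: 0.35 × 11 = 3.85.
Net gain = 11 − 3.85 = 7.15. The private return per contributed unit (0.35) is below 1, so free-riding is indeed the best response regardless of what the others do.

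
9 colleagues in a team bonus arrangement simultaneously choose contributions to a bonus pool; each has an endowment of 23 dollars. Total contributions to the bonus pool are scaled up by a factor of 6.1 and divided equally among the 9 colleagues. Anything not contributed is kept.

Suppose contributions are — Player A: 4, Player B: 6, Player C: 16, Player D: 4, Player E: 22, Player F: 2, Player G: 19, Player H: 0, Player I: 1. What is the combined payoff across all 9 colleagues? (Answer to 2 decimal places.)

Total contributed: 4 + 6 + 16 + 4 + 22 + 2 + 19 + 0 + 1 = 74; total kept: 9 × 23 − 74 = 133.
The bonus pool pays out 6.1 × 74 = 451.40 in aggregate.
Group total = 133 + 451.40 = 584.40.

584.40 dollars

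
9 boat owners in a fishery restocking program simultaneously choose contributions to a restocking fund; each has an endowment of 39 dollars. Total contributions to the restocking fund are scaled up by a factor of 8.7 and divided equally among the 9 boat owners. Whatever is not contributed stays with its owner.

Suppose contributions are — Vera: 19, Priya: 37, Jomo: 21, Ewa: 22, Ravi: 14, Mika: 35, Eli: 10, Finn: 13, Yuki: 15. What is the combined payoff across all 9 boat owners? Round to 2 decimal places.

Total contributed: 19 + 37 + 21 + 22 + 14 + 35 + 10 + 13 + 15 = 186; total kept: 9 × 39 − 186 = 165.
The restocking fund pays out 8.7 × 186 = 1618.20 in aggregate.
Group total = 165 + 1618.20 = 1783.20.

1783.20 dollars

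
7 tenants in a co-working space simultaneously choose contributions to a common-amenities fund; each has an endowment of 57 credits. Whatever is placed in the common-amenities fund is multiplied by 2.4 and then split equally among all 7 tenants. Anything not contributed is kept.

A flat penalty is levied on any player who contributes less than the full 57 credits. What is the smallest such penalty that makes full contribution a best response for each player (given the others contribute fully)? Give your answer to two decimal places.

Given the others contribute fully, the best deviation is to contribute 0 (any partial contribution still incurs the fine and gives up units whose private return 0.3429 is below 1).
Deviating from 57 to 0 saves 57 credits but forfeits the deviator's share of the drop in the common-amenities fund: 2.4/7 × 57 = 19.54.
So the deviation gain is 57 − 19.54 = 37.46, and the fine must be at least 37.46 credits to wipe it out.

37.46 credits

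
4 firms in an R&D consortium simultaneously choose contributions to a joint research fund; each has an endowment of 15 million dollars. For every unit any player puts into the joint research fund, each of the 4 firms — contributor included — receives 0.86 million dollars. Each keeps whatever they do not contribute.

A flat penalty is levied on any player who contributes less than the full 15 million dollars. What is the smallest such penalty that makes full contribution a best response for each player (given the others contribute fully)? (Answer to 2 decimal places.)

Given the others contribute fully, the best deviation is to contribute 0 (any partial contribution still incurs the fine and gives up units whose private return 0.86 is below 1).
Deviating from 15 to 0 saves 15 million dollars but forfeits the deviator's share of the drop in the joint research fund: 0.86 × 15 = 12.90.
So the deviation gain is 15 − 12.90 = 2.10, and the fine must be at least 2.10 million dollars to wipe it out.

2.10 million dollars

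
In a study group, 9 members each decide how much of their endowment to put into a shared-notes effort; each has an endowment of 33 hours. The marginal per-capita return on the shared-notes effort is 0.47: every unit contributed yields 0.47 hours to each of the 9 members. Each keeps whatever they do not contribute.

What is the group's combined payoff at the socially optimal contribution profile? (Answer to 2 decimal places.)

1256.31 hours

Each contributed unit returns 4.230 to the group as a whole (0.47 to each of 9 players), which exceeds 1, so the social optimum is full contribution: group total = 4.230 × 297 = 1256.31.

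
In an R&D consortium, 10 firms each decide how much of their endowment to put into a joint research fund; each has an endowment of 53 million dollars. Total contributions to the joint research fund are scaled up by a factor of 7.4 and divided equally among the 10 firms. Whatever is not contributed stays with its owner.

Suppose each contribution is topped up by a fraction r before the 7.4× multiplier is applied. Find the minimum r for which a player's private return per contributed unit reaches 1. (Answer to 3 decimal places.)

With matching at rate r, one contributed unit becomes (1 + r) in the joint research fund and returns 7.4 × (1 + r) / 10 to the contributor.
Setting this equal to 1: 1 + r = 10/7.4 = 1.3514.
So the minimum matching rate is r = 1.3514 − 1 = 0.351.

0.351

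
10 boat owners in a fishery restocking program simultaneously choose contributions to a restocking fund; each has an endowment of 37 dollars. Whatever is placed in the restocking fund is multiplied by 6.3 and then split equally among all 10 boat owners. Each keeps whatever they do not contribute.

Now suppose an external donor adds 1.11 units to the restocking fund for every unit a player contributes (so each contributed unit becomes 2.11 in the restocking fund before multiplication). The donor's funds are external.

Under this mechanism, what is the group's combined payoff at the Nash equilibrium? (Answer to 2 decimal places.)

Under the mechanism each unit contributed yields 6.3 × 2.11 / 10 = 1.3293 back to its contributor per unit of net cost, which exceeds 1, making full contribution the dominant choice for everyone.
At the Nash equilibrium everyone contributes 37. Group total payoff = 6.3 × 2.11 × 370 = 4918.41.

4918.41 dollars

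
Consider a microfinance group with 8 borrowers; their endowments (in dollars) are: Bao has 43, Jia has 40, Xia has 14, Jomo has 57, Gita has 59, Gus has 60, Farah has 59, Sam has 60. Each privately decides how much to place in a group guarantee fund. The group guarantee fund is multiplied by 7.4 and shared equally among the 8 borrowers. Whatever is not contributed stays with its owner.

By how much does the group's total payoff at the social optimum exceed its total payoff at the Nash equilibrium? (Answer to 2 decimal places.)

The private return per contributed unit is 7.4/8 = 0.9250 < 1 for every player regardless of endowment, so the Nash equilibrium is zero contribution and the group total is Σ E_j = 43 + 40 + 14 + 57 + 59 + 60 + 59 + 60 = 392.
Each contributed unit returns 7.400 to the group, so the social optimum is full contribution by everyone: group total = 7.400 × 392 = 2900.80.
Efficiency loss = (7.400 − 1) × 392 = 2508.80.

2508.80 dollars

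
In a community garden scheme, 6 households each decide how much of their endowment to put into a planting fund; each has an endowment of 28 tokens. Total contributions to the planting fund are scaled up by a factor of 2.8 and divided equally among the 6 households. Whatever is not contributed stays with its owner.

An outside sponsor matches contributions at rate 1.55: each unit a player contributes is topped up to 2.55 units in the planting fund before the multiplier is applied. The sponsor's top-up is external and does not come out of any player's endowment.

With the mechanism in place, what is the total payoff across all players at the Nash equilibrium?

1199.52 tokens

The effective private return per unit is now 2.8 × 2.55 / 6 = 1.1900 > 1, so every player's dominant strategy flips to full contribution.
So the Nash equilibrium is full contribution by all 6; the group earns 2.8 × 2.55 × 168 = 1199.52.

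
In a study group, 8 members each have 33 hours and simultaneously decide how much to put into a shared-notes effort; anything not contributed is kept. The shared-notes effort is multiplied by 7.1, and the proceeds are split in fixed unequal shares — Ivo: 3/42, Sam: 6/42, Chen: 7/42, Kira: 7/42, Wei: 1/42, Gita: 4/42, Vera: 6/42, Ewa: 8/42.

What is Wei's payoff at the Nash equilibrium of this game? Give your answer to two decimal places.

For player j, contributing a unit is worthwhile iff 7.1 × (j's share) ≥ 1, i.e. iff j's share is at least 0.1408.
The shares above 0.1408 belong to Sam, Chen, Kira, Vera and Ewa, contributing 33 each; the remaining 3 contribute 0. Total contributed: 165.
Wei keeps 33 and receives 7.1 × 165 × 1/42 = 27.89 from the shared-notes effort, for a payoff of 60.89.

60.89 hours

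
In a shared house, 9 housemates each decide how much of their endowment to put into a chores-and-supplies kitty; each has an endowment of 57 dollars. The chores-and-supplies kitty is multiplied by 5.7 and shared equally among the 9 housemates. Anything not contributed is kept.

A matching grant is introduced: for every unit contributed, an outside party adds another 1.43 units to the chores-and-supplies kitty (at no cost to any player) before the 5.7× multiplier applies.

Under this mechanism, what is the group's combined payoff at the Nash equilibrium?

7105.56 dollars

With the mechanism, a contributed unit returns 5.7 × 2.43 / 9 = 1.5390 per unit of net cost to the contributor — now above 1 — so contributing fully is weakly dominant for every player.
So the Nash equilibrium is full contribution by all 9; the group earns 5.7 × 2.43 × 513 = 7105.56.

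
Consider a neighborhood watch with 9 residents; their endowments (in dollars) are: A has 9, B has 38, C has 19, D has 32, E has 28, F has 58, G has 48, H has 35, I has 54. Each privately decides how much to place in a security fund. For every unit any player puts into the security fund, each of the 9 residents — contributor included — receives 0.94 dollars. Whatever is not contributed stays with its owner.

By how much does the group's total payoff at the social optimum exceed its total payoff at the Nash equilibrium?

The private return per contributed unit is 0.94 < 1 for everyone, so the Nash equilibrium is zero contribution and the group total is Σ E_j = 9 + 38 + 19 + 32 + 28 + 58 + 48 + 35 + 54 = 321.
Each contributed unit returns 8.460 to the group, so the social optimum is full contribution by everyone: group total = 8.460 × 321 = 2715.66.
Efficiency loss = (8.460 − 1) × 321 = 2394.66.

2394.66 dollars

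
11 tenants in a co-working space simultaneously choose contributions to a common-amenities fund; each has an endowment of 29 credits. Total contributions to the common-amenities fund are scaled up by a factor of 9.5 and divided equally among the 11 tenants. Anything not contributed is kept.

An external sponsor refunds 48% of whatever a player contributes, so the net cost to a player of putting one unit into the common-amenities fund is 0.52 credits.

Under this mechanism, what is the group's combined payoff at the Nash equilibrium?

3183.62 credits

With the mechanism, a contributed unit returns (9.5/11) / 0.52 = 1.6608 per unit of net cost to the contributor — now above 1 — so contributing fully is weakly dominant for every player.
At the Nash equilibrium everyone contributes 29. Group total payoff = 11 × (29 × 0.48 + 9.5 × 29) = 3183.62.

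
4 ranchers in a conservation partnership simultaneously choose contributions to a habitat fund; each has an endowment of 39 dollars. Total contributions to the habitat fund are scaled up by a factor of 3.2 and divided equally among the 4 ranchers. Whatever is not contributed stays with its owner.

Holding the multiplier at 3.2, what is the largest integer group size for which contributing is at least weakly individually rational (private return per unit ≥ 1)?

Private return per unit is 3.2/(group size), which is ≥ 1 whenever the group size is ≤ 3.2.
The largest such integer is 3.

3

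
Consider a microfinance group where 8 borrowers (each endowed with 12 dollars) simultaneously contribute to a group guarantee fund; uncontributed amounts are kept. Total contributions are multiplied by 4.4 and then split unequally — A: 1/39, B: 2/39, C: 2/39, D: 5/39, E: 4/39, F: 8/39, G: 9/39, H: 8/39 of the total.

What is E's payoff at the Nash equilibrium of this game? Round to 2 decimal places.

Player j's private return per contributed unit is 4.4 × (j's share). Contributing is weakly dominant for j when that share is at least 1/4.4 = 0.2273, and contributing 0 is dominant otherwise.
Only G (9/39) clears that bar, contributing 12; the remaining 7 contribute 0. Total contributed: 12.
E keeps 12 and receives 4.4 × 12 × 4/39 = 5.42 from the group guarantee fund, for a payoff of 17.42.

17.42 dollars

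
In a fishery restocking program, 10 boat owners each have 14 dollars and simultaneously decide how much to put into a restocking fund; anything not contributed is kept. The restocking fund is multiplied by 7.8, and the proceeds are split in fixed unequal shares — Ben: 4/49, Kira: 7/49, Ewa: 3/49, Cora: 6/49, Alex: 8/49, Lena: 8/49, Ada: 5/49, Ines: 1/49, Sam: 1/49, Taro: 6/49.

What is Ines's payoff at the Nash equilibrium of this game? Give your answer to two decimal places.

20.69 dollars

Player j's private return per contributed unit is 7.8 × (j's share). Contributing is weakly dominant for j when that share is at least 1/7.8 = 0.1282, and contributing 0 is dominant otherwise.
Kira, Alex and Lena are above the threshold, contributing 14 each; the remaining 7 contribute 0. Total contributed: 42.
Ines keeps 14 and receives 7.8 × 42 × 1/49 = 6.69 from the restocking fund, for a payoff of 20.69.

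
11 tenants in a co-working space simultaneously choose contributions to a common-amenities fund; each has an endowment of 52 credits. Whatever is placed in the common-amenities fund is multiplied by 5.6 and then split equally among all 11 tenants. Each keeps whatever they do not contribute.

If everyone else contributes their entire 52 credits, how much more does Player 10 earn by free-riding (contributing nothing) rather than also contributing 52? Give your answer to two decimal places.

Switching from a contribution of 52 to 0 lets Player 10 keep an extra 52 credits, but lowers the common-amenities fund by 52, which costs Player 10 their own share of that drop: 5.6/11 × 52 = 26.47.
Net gain = 52 − 26.47 = 25.53. The private return per contributed unit (0.5091) is below 1, so free-riding is indeed the best response regardless of what the others do.

25.53 credits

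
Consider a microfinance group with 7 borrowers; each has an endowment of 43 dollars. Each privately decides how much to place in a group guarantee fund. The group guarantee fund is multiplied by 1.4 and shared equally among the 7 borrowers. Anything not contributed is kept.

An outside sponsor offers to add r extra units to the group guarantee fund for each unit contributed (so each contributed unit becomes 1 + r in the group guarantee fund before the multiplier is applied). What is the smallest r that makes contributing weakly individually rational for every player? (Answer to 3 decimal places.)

With matching at rate r, one contributed unit becomes (1 + r) in the group guarantee fund and returns 1.4 × (1 + r) / 7 to the contributor.
Setting this equal to 1: 1 + r = 7/1.4 = 5.0000.
So the minimum matching rate is r = 5.0000 − 1 = 4.000.

4.000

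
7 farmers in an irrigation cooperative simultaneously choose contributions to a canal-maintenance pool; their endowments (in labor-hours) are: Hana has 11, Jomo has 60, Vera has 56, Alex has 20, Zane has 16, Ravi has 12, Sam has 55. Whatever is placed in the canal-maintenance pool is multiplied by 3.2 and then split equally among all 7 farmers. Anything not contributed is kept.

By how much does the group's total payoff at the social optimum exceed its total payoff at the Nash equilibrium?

The private return per contributed unit is 3.2/7 = 0.4571 < 1 for every player regardless of endowment, so the Nash equilibrium is zero contribution and the group total is Σ E_j = 11 + 60 + 56 + 20 + 16 + 12 + 55 = 230.
Each contributed unit returns 3.200 to the group, so the social optimum is full contribution by everyone: group total = 3.200 × 230 = 736.00.
Efficiency loss = (3.200 − 1) × 230 = 506.00.

506.00 labor-hours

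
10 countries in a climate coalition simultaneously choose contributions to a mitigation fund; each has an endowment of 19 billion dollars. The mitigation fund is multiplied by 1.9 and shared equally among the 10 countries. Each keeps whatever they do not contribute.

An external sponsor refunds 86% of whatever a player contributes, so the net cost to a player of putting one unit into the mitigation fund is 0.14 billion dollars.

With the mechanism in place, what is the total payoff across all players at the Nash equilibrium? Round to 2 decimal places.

The effective private return per unit is now (1.9/10) / 0.14 = 1.3571 > 1, so every player's dominant strategy flips to full contribution.
At the Nash equilibrium everyone contributes 19. Group total payoff = 10 × (19 × 0.86 + 1.9 × 19) = 524.40.

524.40 billion dollars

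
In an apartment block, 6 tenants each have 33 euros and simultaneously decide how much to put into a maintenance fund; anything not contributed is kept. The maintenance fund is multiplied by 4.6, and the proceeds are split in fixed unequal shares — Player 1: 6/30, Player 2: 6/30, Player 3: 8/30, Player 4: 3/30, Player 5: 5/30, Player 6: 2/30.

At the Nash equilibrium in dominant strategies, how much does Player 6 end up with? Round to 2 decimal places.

43.12 euros

Player j's private return per contributed unit is 4.6 × (j's share). Contributing is weakly dominant for j when that share is at least 1/4.6 = 0.2174, and contributing 0 is dominant otherwise.
The only share above 0.2174 is Player 3's 8/30, contributing 33; the remaining 5 contribute 0. Total contributed: 33.
Player 6 keeps 33 and receives 4.6 × 33 × 2/30 = 10.12 from the maintenance fund, for a payoff of 43.12.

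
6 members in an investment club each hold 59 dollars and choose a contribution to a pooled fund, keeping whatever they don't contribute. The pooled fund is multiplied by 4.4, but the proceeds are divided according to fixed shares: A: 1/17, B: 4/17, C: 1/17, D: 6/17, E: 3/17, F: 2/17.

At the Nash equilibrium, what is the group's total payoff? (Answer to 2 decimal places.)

Each unit j contributes comes back to j as 4.4 × (j's share), so j prefers to contribute only if that share exceeds 1/4.4 = 0.2273; otherwise keeping the unit dominates.
B and D are above the threshold, contributing 59 each; the remaining 4 contribute 0. Total contributed: 118.
The pooled fund pays out 4.4 × 118 = 519.20 in total (split across the unequal shares, but the aggregate is all that matters for the group sum).
The 4 free-riders keep 59 each, adding 236. Group total = 236 + 519.20 = 755.20.

755.20 dollars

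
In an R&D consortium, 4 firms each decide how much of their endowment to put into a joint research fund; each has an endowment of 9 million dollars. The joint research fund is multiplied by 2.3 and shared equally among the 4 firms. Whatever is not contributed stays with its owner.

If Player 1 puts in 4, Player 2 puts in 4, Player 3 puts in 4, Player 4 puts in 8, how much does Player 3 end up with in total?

Total contributed: 4 + 4 + 4 + 8 = 20.
Each receives 2.3 × 20 / 4 = 11.50 from the joint research fund.
Player 3 keeps 9 − 4 = 5, so Player 3's payoff is 5 + 11.50 = 16.50.

16.50 million dollars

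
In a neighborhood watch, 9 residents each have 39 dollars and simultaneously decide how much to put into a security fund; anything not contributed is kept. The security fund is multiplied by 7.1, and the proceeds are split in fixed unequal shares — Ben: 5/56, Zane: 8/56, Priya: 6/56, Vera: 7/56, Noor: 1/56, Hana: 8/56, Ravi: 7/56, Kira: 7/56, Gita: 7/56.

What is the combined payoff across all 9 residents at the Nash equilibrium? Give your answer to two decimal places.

826.80 dollars

For player j, contributing a unit is worthwhile iff 7.1 × (j's share) ≥ 1, i.e. iff j's share is at least 0.1408.
Zane and Hana are above the threshold, contributing 39 each; the remaining 7 contribute 0. Total contributed: 78.
The security fund pays out 7.1 × 78 = 553.80 in total (split across the unequal shares, but the aggregate is all that matters for the group sum).
The 7 free-riders keep 39 each, adding 273. Group total = 273 + 553.80 = 826.80.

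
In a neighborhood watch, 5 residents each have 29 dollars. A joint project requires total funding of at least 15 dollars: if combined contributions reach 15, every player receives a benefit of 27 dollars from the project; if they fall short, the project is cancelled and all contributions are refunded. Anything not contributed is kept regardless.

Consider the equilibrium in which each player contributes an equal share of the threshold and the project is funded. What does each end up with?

Equal share of the threshold: 15/5 = 3.
At this profile no one gains by cutting their contribution: any cut drops the total below 15, the project is cancelled, contributions are refunded, and the deviator ends with 29, which is less than 29 − 3 + 27 = 53. Contributing more than 3 just wastes the excess. So contributing exactly 3 is a best response.
Each player's payoff: 29 − 3 + 27 = 53.

53 dollars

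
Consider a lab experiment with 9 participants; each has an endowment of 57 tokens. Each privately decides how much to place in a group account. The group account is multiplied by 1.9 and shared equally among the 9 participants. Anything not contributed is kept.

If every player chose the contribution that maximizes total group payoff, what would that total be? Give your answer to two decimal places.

Each contributed unit returns 1.900 to the group as a whole (0.2111 to each of 9 players), which exceeds 1, so the social optimum is full contribution: group total = 1.900 × 513 = 974.70.

974.70 tokens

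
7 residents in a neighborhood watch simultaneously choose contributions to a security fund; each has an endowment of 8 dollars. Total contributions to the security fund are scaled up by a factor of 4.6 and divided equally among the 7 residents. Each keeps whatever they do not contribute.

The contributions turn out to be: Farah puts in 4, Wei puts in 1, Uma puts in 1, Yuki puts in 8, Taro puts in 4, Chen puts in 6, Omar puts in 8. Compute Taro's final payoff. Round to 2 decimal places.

Total contributed: 4 + 1 + 1 + 8 + 4 + 6 + 8 = 32.
Each receives 4.6 × 32 / 7 = 21.03 from the security fund.
Taro keeps 8 − 4 = 4, so Taro's payoff is 4 + 21.03 = 25.03.

25.03 dollars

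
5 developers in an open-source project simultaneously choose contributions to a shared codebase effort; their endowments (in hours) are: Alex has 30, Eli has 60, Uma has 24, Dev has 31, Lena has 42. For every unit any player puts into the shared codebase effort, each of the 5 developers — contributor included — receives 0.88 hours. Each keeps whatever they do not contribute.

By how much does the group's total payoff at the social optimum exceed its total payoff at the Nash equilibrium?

635.80 hours

The private return per contributed unit is 0.88 < 1 for everyone, so the Nash equilibrium is zero contribution and the group total is Σ E_j = 30 + 60 + 24 + 31 + 42 = 187.
Each contributed unit returns 4.400 to the group, so the social optimum is full contribution by everyone: group total = 4.400 × 187 = 822.80.
Efficiency loss = (4.400 − 1) × 187 = 635.80.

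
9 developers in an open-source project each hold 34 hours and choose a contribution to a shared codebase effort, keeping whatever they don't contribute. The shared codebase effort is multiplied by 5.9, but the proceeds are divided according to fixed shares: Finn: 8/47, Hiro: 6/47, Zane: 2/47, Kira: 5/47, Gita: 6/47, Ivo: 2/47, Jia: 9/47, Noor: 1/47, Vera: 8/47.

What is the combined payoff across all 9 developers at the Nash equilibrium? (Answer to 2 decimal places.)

Player j's private return per contributed unit is 5.9 × (j's share). Contributing is weakly dominant for j when that share is at least 1/5.9 = 0.1695, and contributing 0 is dominant otherwise.
Finn, Jia and Vera clear that bar, contributing 34 each; the remaining 6 contribute 0. Total contributed: 102.
The shared codebase effort pays out 5.9 × 102 = 601.80 in total (split across the unequal shares, but the aggregate is all that matters for the group sum).
The 6 free-riders keep 34 each, adding 204. Group total = 204 + 601.80 = 805.80.

805.80 hours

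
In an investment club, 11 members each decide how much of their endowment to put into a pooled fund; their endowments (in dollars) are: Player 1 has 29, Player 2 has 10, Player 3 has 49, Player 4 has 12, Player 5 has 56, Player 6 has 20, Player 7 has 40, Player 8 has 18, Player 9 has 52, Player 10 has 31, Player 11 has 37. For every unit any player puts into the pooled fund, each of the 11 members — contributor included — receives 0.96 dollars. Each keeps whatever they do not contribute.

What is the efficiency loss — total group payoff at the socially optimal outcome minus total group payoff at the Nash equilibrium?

The private return per contributed unit is 0.96 < 1 for everyone, so the Nash equilibrium is zero contribution and the group total is Σ E_j = 29 + 10 + 49 + 12 + 56 + 20 + 40 + 18 + 52 + 31 + 37 = 354.
Each contributed unit returns 10.560 to the group, so the social optimum is full contribution by everyone: group total = 10.560 × 354 = 3738.24.
Efficiency loss = (10.560 − 1) × 354 = 3384.24.

3384.24 dollars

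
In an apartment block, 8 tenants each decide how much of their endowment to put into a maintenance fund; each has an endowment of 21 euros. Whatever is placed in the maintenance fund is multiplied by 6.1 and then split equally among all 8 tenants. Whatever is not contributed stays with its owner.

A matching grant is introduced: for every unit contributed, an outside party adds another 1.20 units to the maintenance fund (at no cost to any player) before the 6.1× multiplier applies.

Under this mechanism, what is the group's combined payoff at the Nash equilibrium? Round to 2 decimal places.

2254.56 euros

The effective private return per unit is now 6.1 × 2.20 / 8 = 1.6775 > 1, so every player's dominant strategy flips to full contribution.
So the Nash equilibrium is full contribution by all 8; the group earns 6.1 × 2.20 × 168 = 2254.56.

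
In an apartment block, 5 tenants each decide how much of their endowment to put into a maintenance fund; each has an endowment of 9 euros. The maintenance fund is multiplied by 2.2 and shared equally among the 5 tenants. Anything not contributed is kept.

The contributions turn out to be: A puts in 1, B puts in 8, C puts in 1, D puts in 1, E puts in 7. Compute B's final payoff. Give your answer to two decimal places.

8.92 euros

Total contributed: 1 + 8 + 1 + 1 + 7 = 18.
Each receives 2.2 × 18 / 5 = 7.92 from the maintenance fund.
B keeps 9 − 8 = 1, so B's payoff is 1 + 7.92 = 8.92.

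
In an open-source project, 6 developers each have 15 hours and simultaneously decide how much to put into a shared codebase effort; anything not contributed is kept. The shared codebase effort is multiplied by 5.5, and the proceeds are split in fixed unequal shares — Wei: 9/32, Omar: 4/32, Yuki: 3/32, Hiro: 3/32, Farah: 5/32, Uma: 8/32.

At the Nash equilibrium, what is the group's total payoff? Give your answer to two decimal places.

A player with share s gets back 5.5·s per unit contributed, so full contribution is dominant for anyone with s > 1/5.5 = 0.1818 and zero contribution is dominant for anyone below.
Wei and Uma are above the threshold, contributing 15 each; the remaining 4 contribute 0. Total contributed: 30.
The shared codebase effort pays out 5.5 × 30 = 165.00 in total (split across the unequal shares, but the aggregate is all that matters for the group sum).
The 4 free-riders keep 15 each, adding 60. Group total = 60 + 165.00 = 225.00.

225.00 hours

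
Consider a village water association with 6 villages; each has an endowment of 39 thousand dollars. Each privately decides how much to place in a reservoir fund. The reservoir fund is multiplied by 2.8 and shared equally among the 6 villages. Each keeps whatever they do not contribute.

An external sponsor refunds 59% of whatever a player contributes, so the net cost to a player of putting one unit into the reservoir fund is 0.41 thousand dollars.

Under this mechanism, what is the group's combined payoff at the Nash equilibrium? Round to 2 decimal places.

With the mechanism, a contributed unit returns (2.8/6) / 0.41 = 1.1382 per unit of net cost to the contributor — now above 1 — so contributing fully is weakly dominant for every player.
So the Nash equilibrium is full contribution by all 6; the group earns 6 × (39 × 0.59 + 2.8 × 39) = 793.26.

793.26 thousand dollars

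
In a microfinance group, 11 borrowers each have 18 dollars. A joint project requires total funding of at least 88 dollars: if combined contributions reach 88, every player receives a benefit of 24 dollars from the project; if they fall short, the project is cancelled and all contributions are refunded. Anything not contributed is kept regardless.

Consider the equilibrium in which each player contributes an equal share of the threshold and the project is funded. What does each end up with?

34 dollars

Equal share of the threshold: 88/11 = 8.
At this profile no one gains by cutting their contribution: any cut drops the total below 88, the project is cancelled, contributions are refunded, and the deviator ends with 18, which is less than 18 − 8 + 24 = 34. Contributing more than 8 just wastes the excess. So contributing exactly 8 is a best response.
Each player's payoff: 18 − 8 + 24 = 34.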